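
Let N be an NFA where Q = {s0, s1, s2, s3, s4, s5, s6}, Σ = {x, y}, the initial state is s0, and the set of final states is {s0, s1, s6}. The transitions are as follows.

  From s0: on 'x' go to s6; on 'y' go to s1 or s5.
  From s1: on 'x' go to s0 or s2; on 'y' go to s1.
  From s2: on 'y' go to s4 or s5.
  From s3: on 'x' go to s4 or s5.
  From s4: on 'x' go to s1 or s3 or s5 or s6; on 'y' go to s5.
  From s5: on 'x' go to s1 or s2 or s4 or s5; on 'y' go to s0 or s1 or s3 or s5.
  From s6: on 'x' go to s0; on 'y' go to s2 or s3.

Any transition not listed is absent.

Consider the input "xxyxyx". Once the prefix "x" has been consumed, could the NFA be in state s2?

Start in {s0}.
Read 'x': {s0} → {s6}.
State s2 is not in {s6}.

No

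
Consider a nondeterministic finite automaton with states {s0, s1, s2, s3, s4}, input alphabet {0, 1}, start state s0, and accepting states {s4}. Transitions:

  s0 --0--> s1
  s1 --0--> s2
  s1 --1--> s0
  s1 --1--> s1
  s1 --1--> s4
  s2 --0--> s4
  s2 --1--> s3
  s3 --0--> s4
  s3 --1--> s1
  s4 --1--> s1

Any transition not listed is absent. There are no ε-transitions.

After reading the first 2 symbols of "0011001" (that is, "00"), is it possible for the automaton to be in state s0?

No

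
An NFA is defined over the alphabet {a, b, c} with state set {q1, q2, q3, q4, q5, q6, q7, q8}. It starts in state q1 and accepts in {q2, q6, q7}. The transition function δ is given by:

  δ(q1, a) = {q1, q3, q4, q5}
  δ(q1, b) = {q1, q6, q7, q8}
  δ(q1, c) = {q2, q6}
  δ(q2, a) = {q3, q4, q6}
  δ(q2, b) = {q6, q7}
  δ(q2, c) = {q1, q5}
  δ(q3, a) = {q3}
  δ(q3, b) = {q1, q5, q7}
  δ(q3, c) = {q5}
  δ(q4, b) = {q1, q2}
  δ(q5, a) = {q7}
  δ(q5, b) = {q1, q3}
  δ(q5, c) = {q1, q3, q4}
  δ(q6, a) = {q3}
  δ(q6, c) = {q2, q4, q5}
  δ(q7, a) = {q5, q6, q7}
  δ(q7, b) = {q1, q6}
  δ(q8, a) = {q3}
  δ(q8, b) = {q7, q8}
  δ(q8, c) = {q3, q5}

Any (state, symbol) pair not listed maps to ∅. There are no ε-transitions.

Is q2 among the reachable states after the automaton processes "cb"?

No

Start in {q1}.
Read 'c': {q1} → {q2, q6}.
Read 'b': {q2, q6} → {q6, q7}.
State q2 is not in {q6, q7}.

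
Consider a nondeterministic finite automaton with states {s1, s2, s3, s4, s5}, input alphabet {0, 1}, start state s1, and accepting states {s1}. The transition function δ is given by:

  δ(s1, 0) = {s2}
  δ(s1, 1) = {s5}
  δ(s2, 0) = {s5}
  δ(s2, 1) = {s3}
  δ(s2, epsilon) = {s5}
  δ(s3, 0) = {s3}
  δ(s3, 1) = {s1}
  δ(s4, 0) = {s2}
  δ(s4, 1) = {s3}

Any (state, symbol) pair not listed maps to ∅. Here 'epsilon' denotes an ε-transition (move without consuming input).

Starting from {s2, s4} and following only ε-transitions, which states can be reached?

Begin with {s2, s4}.
ε-move s2 → s5; add s5.

{s2, s4, s5}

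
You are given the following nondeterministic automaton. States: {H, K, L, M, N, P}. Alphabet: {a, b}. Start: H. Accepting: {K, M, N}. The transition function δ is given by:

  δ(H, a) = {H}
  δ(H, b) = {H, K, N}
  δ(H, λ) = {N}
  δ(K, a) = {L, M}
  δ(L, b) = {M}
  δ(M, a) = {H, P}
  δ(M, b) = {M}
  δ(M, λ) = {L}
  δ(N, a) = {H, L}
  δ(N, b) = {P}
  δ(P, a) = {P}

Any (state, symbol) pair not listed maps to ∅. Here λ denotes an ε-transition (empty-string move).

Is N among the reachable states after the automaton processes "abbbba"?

Yes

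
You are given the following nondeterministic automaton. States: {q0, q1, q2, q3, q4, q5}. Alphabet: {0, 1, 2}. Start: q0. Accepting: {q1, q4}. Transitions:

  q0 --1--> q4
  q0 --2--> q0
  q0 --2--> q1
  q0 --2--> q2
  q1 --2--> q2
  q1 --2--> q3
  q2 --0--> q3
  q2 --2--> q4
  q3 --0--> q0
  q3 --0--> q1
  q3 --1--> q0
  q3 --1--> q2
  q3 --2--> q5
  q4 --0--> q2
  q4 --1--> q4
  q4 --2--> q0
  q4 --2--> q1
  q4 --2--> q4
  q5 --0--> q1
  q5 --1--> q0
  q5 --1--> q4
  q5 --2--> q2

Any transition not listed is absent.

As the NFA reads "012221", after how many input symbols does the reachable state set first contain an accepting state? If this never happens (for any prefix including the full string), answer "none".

none

Start in {q0}.
Read '0': q0→∅; now ∅.
The set is empty and remains empty for the remaining 5 symbols.
No reachable set along the way intersects F.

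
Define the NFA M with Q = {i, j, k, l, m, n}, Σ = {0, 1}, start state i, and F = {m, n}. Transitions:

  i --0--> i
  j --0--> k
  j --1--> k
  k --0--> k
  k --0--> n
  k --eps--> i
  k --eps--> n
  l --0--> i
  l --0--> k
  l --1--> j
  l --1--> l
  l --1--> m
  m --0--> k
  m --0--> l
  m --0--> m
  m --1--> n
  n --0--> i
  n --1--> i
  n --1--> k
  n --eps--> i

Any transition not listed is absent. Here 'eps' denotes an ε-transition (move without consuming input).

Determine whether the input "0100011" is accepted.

Start in {i}.
Read '0': i→{i}; now {i}.
Read '1': i→∅; now ∅.
The set is empty and remains empty for the remaining 5 symbols.
The final set ∅ contains no accepting state.

No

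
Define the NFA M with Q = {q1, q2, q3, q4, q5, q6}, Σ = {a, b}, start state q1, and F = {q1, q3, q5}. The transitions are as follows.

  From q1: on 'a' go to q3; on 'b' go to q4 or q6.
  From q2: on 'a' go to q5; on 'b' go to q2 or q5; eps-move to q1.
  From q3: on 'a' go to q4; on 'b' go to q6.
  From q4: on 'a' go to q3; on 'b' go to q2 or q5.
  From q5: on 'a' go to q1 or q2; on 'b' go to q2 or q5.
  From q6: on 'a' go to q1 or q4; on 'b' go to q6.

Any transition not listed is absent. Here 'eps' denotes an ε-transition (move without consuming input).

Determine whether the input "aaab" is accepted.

Start in {q1}.
Read 'a': q1→{q3}; now {q3}.
Read 'a': q3→{q4}; now {q4}.
Read 'a': q4→{q3}; now {q3}.
Read 'b': q3→{q6}; now {q6}.
The final set {q6} contains no accepting state.

No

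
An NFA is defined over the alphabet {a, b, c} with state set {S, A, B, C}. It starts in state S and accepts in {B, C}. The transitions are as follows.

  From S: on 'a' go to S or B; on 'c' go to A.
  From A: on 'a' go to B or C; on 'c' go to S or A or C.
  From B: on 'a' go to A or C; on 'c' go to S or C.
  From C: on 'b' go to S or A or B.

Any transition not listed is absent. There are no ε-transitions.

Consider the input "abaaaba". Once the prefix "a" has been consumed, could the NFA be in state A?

Start in {S}.
Read 'a': S→{S, B}; now {S, B}.
State A is not in {S, B}.

No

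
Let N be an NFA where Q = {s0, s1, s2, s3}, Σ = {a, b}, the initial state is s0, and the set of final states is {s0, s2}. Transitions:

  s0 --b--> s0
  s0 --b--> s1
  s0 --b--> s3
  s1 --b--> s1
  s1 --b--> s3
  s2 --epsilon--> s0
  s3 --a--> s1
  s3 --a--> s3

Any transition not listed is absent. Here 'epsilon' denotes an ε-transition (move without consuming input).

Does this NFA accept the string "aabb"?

No

Start in {s0}.
Read 'a': s0→∅; now ∅.
The set is empty and remains empty for the remaining 3 symbols.
The final set ∅ contains no accepting state.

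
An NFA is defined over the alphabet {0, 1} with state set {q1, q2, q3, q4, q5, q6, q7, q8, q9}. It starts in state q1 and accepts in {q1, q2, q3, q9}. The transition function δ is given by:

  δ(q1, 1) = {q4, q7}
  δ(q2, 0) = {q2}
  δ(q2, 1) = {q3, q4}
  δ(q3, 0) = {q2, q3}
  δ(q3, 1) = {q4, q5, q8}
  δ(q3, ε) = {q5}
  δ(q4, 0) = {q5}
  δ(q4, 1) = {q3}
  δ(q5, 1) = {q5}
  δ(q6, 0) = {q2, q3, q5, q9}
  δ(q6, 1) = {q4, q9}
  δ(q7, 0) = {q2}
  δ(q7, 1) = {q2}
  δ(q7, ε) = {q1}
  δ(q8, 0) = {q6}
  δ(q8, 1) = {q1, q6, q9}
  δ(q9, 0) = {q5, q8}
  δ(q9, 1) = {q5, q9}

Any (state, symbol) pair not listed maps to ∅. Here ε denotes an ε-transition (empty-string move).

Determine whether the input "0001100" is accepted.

No

Start in {q1}.
Read '0': {q1} → ∅.
The set is empty and remains empty for the remaining 6 symbols.
The final set ∅ contains no accepting state.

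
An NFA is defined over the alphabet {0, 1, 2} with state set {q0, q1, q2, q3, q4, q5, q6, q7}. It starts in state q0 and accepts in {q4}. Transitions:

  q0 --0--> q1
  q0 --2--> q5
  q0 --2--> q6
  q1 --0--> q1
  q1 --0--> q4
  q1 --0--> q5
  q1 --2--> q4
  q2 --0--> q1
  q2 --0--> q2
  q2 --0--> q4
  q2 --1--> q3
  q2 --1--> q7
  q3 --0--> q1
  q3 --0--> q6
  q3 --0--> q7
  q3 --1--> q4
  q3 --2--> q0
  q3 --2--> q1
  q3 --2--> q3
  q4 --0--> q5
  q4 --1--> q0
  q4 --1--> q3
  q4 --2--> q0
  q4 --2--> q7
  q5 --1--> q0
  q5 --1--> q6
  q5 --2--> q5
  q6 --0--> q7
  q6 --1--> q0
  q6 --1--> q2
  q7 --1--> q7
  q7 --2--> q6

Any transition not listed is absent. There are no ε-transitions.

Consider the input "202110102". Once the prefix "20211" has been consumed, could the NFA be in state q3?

Yes

Start in {q0}.
Read '2': {q0} → {q5, q6}.
Read '0': {q5, q6} → {q7}.
Read '2': {q7} → {q6}.
Read '1': {q6} → {q0, q2}.
Read '1': {q0, q2} → {q3, q7}.
State q3 is in {q3, q7}.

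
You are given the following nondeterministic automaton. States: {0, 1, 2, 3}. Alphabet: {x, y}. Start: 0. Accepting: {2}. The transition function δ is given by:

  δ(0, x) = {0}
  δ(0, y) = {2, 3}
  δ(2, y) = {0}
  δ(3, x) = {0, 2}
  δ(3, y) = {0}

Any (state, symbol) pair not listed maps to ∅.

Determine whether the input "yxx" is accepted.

Start in {0}.
Read 'y': {0} → {2, 3}.
Read 'x': {2, 3} → {0, 2}.
Read 'x': {0, 2} → {0}.
The final set {0} contains no accepting state.

No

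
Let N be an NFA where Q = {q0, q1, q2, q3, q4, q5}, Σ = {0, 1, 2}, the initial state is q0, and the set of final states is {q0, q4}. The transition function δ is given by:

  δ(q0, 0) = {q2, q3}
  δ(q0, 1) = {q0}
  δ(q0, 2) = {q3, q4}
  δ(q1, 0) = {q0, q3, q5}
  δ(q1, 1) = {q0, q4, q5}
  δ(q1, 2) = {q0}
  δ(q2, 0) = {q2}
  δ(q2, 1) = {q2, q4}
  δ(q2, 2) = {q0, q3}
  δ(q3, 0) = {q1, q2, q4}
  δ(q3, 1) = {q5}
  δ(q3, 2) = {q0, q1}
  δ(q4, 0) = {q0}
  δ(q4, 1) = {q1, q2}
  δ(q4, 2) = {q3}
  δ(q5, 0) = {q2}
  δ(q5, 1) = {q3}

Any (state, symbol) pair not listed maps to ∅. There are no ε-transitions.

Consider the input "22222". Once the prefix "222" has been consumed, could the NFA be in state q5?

No

Start in {q0}.
Read '2': {q0} → {q3, q4}.
Read '2': {q3, q4} → {q0, q1, q3}.
Read '2': {q0, q1, q3} → {q0, q1, q3, q4}.
State q5 is not in {q0, q1, q3, q4}.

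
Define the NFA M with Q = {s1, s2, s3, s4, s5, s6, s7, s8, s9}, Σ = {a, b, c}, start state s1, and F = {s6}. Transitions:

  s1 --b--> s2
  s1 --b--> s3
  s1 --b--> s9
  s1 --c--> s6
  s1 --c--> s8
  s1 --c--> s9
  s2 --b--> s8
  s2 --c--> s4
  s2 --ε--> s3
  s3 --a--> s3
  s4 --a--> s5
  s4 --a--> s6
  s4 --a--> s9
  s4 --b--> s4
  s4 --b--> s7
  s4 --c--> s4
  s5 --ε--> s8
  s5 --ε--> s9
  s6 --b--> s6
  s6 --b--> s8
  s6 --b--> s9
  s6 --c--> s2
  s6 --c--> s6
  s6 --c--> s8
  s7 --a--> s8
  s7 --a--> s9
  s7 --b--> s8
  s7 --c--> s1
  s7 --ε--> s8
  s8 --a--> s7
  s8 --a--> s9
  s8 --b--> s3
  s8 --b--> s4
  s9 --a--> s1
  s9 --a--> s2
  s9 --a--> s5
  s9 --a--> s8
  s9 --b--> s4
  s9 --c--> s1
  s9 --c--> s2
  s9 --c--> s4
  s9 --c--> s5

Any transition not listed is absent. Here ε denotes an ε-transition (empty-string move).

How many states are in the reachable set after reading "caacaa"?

7

Start in {s1}.
Read 'c': {s1} → {s6, s8, s9}.
Read 'a': {s6, s8, s9} → {s1, s2, s3, s5, s7, s8, s9}.
Read 'a': {s1, s2, s3, s5, s7, s8, s9} → {s1, s2, s3, s5, s7, s8, s9}.
Read 'c': {s1, s2, s3, s5, s7, s8, s9} → {s1, s2, s3, s4, s5, s6, s8, s9}.
Read 'a': {s1, s2, s3, s4, s5, s6, s8, s9} → {s1, s2, s3, s5, s6, s7, s8, s9}.
Read 'a': {s1, s2, s3, s5, s6, s7, s8, s9} → {s1, s2, s3, s5, s7, s8, s9}.
That set has 7 states.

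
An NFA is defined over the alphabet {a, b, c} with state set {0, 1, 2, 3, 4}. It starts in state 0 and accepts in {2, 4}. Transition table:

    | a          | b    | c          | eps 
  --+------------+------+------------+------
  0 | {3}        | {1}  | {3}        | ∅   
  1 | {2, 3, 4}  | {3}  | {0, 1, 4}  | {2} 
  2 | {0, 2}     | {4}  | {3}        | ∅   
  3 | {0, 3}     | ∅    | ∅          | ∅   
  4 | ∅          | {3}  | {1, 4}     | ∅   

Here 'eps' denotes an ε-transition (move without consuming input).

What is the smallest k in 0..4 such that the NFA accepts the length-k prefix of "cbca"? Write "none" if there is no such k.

Start in {0}.
Read 'c': {0} → {3}.
Read 'b': {3} → ∅.
The set is empty and remains empty for the remaining 2 symbols.
No reachable set along the way intersects F.

none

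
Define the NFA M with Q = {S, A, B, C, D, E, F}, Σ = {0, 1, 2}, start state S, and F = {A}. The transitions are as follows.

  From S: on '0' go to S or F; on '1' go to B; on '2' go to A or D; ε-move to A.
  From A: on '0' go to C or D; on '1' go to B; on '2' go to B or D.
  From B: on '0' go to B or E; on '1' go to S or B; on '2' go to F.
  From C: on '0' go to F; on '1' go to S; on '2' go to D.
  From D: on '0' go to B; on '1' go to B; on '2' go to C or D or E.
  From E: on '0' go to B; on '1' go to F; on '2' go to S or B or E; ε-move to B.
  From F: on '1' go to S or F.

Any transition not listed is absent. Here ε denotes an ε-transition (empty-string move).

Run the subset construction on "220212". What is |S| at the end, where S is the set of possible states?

Start: ε-closure({S}) = {S, A}.
Read '2': {S, A} → {A, B, D}.
Read '2': {A, B, D} → {B, C, D, E, F}.
Read '0': {B, C, D, E, F} → {B, E, F}.
Read '2': {B, E, F} → {S, A, B, E, F}.
Read '1': {S, A, B, E, F} → {S, A, B, F}.
Read '2': {S, A, B, F} → {A, B, D, F}.
That set has 4 states.

4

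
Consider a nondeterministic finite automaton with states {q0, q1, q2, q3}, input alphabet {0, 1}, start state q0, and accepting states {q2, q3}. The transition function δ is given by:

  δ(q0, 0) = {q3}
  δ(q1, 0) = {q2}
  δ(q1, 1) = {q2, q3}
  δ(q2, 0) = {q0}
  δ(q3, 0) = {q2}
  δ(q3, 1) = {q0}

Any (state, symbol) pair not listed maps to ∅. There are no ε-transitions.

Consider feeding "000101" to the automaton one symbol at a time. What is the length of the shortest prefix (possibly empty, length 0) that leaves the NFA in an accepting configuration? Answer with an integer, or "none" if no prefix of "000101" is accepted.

1

Start in {q0}.
Read '0': {q0} → {q3}.
None of the earlier sets intersect F, but {q3} does.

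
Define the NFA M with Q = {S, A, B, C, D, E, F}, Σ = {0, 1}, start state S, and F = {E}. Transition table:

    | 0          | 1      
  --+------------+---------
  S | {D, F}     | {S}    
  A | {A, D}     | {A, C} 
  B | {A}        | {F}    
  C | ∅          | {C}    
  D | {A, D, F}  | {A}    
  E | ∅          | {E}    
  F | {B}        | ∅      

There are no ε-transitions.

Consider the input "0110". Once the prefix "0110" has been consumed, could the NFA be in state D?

Yes

Start in {S}.
Read '0': S→{D, F}; now {D, F}.
Read '1': D→{A}, F→∅; now {A}.
Read '1': A→{A, C}; now {A, C}.
Read '0': A→{A, D}, C→∅; now {A, D}.
State D is in {A, D}.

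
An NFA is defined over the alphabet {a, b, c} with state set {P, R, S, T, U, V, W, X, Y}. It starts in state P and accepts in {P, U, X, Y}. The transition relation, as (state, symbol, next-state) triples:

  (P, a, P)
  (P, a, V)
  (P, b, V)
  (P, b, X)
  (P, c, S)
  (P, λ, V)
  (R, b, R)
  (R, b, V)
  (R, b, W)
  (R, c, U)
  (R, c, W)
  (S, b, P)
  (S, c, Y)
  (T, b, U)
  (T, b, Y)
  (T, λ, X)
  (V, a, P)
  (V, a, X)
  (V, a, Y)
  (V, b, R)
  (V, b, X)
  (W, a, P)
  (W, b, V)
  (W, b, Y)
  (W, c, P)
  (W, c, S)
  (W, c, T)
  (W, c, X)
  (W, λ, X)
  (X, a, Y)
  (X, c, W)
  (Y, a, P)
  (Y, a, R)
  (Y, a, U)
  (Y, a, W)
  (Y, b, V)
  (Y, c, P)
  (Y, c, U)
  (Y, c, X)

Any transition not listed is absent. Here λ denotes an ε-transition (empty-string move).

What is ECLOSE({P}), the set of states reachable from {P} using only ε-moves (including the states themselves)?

Begin with {P}.
ε-move P → V; add V.

{P, V}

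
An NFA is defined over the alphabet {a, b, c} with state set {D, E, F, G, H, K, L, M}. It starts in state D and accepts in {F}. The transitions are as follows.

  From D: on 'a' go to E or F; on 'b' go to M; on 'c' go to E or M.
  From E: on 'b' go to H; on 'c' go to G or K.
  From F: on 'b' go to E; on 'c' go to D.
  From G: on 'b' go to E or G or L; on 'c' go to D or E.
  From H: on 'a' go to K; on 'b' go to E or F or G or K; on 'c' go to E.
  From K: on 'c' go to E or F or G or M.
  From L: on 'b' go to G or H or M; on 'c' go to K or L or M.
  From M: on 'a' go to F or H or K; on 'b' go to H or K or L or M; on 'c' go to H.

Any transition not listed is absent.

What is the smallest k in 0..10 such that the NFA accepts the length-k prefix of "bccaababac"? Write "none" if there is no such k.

Start in {D}.
Read 'b': D→{M}; now {M}.
Read 'c': M→{H}; now {H}.
Read 'c': H→{E}; now {E}.
Read 'a': E→∅; now ∅.
The set is empty and remains empty for the remaining 6 symbols.
No reachable set along the way intersects F.

none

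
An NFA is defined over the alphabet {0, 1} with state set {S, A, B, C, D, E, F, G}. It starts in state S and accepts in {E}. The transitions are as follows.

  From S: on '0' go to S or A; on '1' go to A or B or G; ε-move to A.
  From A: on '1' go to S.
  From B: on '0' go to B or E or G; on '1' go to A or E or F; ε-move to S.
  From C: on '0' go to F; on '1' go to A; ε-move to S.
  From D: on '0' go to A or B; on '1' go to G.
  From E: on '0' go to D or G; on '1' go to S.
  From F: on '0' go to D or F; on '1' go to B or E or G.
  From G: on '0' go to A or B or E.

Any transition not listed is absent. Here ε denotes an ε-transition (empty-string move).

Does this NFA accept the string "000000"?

No

Start: ε-closure({S}) = {S, A}.
Read '0': {S, A} → {S, A}.
Read '0': {S, A} → {S, A}.
Read '0': {S, A} → {S, A}.
Read '0': {S, A} → {S, A}.
Read '0': {S, A} → {S, A}.
Read '0': {S, A} → {S, A}.
The final set {S, A} contains no accepting state.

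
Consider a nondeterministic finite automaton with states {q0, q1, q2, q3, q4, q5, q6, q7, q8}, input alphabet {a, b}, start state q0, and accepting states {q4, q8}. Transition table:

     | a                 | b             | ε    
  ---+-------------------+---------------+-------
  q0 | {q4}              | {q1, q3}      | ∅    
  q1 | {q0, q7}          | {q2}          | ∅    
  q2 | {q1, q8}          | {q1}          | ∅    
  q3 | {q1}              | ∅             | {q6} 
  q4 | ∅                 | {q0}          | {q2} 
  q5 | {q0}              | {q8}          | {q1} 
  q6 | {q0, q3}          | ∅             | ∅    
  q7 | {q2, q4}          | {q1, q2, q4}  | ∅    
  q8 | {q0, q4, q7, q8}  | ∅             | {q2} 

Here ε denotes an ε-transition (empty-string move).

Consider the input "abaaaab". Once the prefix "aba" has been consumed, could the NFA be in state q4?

Yes

Start in {q0}.
Read 'a': q0→{q4}; union {q4}; ε-closure = {q2, q4}.
Read 'b': q2→{q1}, q4→{q0}; now {q0, q1}.
Read 'a': q0→{q4}, q1→{q0, q7}; union {q0, q4, q7}; ε-closure = {q0, q2, q4, q7}.
State q4 is in {q0, q2, q4, q7}.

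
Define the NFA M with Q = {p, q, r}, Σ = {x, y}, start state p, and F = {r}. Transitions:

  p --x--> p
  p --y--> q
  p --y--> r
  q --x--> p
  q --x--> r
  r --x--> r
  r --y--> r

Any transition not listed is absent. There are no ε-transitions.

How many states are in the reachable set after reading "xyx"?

Start in {p}.
Read 'x': {p} → {p}.
Read 'y': {p} → {q, r}.
Read 'x': {q, r} → {p, r}.
That set has 2 states.

2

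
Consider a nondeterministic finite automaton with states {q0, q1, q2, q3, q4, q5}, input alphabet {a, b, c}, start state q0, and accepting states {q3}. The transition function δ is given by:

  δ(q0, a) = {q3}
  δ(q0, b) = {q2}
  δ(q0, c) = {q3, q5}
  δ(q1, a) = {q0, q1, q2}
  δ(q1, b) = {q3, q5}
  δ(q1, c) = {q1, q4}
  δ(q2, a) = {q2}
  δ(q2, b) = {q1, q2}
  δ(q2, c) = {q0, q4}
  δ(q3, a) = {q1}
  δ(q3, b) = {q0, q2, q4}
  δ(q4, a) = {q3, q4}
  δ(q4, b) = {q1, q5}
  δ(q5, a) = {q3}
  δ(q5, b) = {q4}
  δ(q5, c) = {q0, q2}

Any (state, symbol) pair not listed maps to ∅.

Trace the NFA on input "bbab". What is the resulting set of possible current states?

Start in {q0}.
Read 'b': {q0} → {q2}.
Read 'b': {q2} → {q1, q2}.
Read 'a': {q1, q2} → {q0, q1, q2}.
Read 'b': {q0, q1, q2} → {q1, q2, q3, q5}.

{q1, q2, q3, q5}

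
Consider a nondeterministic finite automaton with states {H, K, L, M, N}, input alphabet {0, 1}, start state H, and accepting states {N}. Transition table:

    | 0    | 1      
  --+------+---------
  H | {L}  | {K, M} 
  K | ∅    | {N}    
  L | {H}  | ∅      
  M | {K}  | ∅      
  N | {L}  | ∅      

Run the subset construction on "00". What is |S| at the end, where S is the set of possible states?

Start in {H}.
Read '0': {H} → {L}.
Read '0': {L} → {H}.
That set has 1 state.

1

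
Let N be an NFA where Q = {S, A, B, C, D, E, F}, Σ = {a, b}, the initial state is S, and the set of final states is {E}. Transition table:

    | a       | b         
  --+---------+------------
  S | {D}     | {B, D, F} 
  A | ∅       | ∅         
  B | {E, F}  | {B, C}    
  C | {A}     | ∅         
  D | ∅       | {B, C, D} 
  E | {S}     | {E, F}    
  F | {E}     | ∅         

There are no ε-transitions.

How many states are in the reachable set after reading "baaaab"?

3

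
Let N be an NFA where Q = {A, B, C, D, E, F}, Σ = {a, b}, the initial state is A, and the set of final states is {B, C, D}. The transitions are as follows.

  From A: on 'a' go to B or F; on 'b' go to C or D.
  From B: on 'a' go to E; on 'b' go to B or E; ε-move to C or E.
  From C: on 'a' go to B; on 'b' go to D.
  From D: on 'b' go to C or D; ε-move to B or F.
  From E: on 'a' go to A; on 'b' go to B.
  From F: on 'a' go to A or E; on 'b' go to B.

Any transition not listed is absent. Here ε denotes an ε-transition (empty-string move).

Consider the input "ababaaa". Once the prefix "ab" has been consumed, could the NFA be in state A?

No

Start in {A}.
Read 'a': A→{B, F}; union {B, F}; ε-closure = {B, C, E, F}.
Read 'b': B→{B, E}, C→{D}, E→{B}, F→{B}; union {B, D, E}; ε-closure = {B, C, D, E, F}.
State A is not in {B, C, D, E, F}.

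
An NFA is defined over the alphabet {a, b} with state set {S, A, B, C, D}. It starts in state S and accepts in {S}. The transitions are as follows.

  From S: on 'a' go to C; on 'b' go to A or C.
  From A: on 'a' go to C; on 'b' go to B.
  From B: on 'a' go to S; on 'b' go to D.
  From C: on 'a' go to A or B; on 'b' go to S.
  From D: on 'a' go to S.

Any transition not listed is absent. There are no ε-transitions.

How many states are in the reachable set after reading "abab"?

Start in {S}.
Read 'a': S→{C}; now {C}.
Read 'b': C→{S}; now {S}.
Read 'a': S→{C}; now {C}.
Read 'b': C→{S}; now {S}.
That set has 1 state.

1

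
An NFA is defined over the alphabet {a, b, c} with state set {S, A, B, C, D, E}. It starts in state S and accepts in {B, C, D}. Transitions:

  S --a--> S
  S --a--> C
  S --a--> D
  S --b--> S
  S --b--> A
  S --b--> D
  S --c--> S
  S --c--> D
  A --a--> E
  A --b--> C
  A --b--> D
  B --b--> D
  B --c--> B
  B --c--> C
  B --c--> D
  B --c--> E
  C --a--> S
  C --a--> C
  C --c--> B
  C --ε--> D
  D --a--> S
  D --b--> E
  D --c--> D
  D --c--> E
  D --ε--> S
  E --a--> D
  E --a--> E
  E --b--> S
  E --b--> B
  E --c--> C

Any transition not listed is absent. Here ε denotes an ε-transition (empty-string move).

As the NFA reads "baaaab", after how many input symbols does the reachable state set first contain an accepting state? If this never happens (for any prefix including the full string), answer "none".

1

Start in {S}.
Read 'b': S→{S, A, D}; now {S, A, D}.
None of the earlier sets intersect F, but {S, A, D} does.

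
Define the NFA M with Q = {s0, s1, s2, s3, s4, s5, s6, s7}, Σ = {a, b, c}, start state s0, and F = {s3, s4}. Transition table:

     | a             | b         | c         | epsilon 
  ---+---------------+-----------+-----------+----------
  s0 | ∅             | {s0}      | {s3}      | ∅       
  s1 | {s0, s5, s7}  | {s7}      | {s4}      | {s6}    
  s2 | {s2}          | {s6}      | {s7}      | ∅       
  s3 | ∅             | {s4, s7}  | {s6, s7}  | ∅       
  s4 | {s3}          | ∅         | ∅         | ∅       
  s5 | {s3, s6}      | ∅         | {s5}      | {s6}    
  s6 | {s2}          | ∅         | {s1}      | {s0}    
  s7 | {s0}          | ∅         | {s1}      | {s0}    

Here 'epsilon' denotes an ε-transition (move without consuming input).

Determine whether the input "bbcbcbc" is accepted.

Start in {s0}.
Read 'b': s0→{s0}; now {s0}.
Read 'b': s0→{s0}; now {s0}.
Read 'c': s0→{s3}; now {s3}.
Read 'b': s3→{s4, s7}; union {s4, s7}; ε-closure = {s0, s4, s7}.
Read 'c': s0→{s3}, s4→∅, s7→{s1}; union {s1, s3}; ε-closure = {s0, s1, s3, s6}.
Read 'b': s0→{s0}, s1→{s7}, s3→{s4, s7}, s6→∅; now {s0, s4, s7}.
Read 'c': s0→{s3}, s4→∅, s7→{s1}; union {s1, s3}; ε-closure = {s0, s1, s3, s6}.
The final set {s0, s1, s3, s6} contains the accepting state s3.

Yes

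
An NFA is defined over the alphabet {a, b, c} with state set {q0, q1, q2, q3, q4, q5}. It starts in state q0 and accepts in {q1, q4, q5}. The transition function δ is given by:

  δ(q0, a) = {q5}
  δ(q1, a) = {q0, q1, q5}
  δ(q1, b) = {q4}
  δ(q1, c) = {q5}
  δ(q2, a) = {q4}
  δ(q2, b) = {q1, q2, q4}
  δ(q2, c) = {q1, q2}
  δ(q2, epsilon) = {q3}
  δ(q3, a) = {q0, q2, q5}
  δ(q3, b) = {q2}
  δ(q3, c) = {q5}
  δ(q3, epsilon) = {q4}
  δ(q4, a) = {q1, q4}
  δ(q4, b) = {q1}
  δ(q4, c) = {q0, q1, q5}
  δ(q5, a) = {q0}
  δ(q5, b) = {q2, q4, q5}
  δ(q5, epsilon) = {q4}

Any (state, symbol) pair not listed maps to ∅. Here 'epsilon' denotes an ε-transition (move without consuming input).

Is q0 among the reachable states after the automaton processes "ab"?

Start in {q0}.
Read 'a': {q0} → {q4, q5}.
Read 'b': {q4, q5} → {q1, q2, q3, q4, q5}.
State q0 is not in {q1, q2, q3, q4, q5}.

No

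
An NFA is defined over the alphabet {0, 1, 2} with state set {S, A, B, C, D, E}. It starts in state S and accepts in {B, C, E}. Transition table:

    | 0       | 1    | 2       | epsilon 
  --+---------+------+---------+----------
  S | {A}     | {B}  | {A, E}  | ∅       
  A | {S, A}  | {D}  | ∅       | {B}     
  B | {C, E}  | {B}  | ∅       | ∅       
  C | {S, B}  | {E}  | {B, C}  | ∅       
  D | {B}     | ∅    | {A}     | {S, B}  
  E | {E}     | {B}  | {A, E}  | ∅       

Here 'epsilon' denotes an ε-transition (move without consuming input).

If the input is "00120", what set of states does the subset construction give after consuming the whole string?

{S, A, B, C, E}

Start in {S}.
Read '0': {S} → {A, B}.
Read '0': {A, B} → {S, A, B, C, E}.
Read '1': {S, A, B, C, E} → {S, B, D, E}.
Read '2': {S, B, D, E} → {A, B, E}.
Read '0': {A, B, E} → {S, A, B, C, E}.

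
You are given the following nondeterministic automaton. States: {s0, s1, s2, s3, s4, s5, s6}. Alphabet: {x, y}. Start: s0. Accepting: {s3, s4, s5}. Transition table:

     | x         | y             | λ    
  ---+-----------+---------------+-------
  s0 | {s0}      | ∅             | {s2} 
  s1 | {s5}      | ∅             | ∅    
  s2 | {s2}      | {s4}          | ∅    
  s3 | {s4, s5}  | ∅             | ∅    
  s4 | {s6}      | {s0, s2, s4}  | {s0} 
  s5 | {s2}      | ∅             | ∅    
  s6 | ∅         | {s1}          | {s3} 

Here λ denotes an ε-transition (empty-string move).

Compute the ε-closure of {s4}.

Begin with {s4}.
ε-move s4 → s0; add s0.
ε-move s0 → s2; add s2.

{s0, s2, s4}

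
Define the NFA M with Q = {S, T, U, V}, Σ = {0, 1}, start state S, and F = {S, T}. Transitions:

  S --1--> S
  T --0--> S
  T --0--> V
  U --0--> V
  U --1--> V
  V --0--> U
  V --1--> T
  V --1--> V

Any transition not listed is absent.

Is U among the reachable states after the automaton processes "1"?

No

Start in {S}.
Read '1': {S} → {S}.
State U is not in {S}.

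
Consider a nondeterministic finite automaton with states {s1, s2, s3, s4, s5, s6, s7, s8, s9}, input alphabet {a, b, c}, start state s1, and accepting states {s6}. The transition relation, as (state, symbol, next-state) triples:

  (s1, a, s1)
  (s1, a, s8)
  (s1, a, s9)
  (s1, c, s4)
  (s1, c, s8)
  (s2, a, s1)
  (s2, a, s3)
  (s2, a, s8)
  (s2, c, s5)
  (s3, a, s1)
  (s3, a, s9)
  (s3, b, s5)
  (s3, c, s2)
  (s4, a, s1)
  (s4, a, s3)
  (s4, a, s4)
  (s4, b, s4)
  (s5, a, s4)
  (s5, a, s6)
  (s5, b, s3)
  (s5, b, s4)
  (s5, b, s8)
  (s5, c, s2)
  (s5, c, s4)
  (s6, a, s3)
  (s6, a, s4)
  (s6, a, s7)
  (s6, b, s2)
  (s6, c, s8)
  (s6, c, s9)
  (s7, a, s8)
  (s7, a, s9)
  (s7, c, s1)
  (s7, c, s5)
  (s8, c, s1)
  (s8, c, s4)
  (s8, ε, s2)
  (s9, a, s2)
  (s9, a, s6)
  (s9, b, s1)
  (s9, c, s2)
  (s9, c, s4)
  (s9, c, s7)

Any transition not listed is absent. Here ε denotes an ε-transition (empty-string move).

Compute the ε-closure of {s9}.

Begin with {s9}.
No ε-moves leave this set, so the closure equals the set itself.

{s9}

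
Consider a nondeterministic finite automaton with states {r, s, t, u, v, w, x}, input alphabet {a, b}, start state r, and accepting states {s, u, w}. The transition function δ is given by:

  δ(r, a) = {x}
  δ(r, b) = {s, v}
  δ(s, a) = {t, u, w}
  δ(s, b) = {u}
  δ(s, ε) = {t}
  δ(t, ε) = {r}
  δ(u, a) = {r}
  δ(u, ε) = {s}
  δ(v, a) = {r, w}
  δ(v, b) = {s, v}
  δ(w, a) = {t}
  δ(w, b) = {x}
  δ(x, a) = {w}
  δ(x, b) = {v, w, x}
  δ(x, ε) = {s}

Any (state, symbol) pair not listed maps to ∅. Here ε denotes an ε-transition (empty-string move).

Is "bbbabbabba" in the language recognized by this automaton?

Yes

Start in {r}.
Read 'b': r→{s, v}; union {s, v}; ε-closure = {r, s, t, v}.
Read 'b': r→{s, v}, s→{u}, t→∅, v→{s, v}; union {s, u, v}; ε-closure = {r, s, t, u, v}.
Read 'b': r→{s, v}, s→{u}, t→∅, u→∅, v→{s, v}; union {s, u, v}; ε-closure = {r, s, t, u, v}.
Read 'a': r→{x}, s→{t, u, w}, t→∅, u→{r}, v→{r, w}; union {r, t, u, w, x}; ε-closure = {r, s, t, u, w, x}.
Read 'b': r→{s, v}, s→{u}, t→∅, u→∅, w→{x}, x→{v, w, x}; union {s, u, v, w, x}; ε-closure = {r, s, t, u, v, w, x}.
Read 'b': r→{s, v}, s→{u}, t→∅, u→∅, v→{s, v}, w→{x}, x→{v, w, x}; union {s, u, v, w, x}; ε-closure = {r, s, t, u, v, w, x}.
Read 'a': r→{x}, s→{t, u, w}, t→∅, u→{r}, v→{r, w}, w→{t}, x→{w}; union {r, t, u, w, x}; ε-closure = {r, s, t, u, w, x}.
Read 'b': r→{s, v}, s→{u}, t→∅, u→∅, w→{x}, x→{v, w, x}; union {s, u, v, w, x}; ε-closure = {r, s, t, u, v, w, x}.
Read 'b': r→{s, v}, s→{u}, t→∅, u→∅, v→{s, v}, w→{x}, x→{v, w, x}; union {s, u, v, w, x}; ε-closure = {r, s, t, u, v, w, x}.
Read 'a': r→{x}, s→{t, u, w}, t→∅, u→{r}, v→{r, w}, w→{t}, x→{w}; union {r, t, u, w, x}; ε-closure = {r, s, t, u, w, x}.
The final set {r, s, t, u, w, x} contains the accepting states s, u, w.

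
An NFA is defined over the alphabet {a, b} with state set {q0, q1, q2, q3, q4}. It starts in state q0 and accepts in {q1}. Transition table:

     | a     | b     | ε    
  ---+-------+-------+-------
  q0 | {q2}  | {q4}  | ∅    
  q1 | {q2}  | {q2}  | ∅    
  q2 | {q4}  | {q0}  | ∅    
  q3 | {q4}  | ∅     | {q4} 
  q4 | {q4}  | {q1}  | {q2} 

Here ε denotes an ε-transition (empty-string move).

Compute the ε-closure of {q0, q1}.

{q0, q1}

Begin with {q0, q1}.
No ε-moves leave this set, so the closure equals the set itself.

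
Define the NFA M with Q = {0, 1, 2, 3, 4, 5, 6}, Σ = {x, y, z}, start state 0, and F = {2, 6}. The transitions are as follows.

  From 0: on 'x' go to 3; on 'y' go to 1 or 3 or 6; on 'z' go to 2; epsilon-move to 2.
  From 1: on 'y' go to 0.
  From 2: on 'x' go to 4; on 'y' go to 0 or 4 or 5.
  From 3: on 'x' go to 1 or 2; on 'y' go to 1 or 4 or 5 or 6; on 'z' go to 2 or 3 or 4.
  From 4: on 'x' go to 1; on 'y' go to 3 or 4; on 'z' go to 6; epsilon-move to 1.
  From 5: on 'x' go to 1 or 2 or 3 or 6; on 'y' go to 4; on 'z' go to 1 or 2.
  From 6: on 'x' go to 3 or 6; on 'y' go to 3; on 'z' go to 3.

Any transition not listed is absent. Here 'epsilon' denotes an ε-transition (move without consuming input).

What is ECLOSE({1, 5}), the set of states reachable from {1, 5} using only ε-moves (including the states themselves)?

{1, 5}

Begin with {1, 5}.
No ε-moves leave this set, so the closure equals the set itself.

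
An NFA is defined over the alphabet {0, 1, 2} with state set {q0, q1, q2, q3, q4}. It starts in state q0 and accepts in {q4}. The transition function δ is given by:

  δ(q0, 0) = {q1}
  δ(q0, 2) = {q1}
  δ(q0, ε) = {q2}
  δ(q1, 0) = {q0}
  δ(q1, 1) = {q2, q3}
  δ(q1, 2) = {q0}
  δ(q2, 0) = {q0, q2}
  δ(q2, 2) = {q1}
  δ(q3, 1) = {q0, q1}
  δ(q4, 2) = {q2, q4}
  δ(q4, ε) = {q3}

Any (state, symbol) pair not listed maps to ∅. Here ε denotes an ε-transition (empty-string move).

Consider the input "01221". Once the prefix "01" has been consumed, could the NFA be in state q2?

Start: ε-closure({q0}) = {q0, q2}.
Read '0': q0→{q1}, q2→{q0, q2}; now {q0, q1, q2}.
Read '1': q0→∅, q1→{q2, q3}, q2→∅; now {q2, q3}.
State q2 is in {q2, q3}.

Yes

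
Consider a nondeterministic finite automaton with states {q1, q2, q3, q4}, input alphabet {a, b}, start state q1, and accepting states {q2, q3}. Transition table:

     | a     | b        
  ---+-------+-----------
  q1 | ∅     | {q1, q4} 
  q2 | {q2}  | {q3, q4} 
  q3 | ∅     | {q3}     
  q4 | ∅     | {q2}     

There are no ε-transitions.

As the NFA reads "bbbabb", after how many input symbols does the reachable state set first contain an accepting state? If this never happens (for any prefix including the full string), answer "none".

Start in {q1}.
Read 'b': {q1} → {q1, q4}.
Read 'b': {q1, q4} → {q1, q2, q4}.
None of the earlier sets intersect F, but {q1, q2, q4} does.

2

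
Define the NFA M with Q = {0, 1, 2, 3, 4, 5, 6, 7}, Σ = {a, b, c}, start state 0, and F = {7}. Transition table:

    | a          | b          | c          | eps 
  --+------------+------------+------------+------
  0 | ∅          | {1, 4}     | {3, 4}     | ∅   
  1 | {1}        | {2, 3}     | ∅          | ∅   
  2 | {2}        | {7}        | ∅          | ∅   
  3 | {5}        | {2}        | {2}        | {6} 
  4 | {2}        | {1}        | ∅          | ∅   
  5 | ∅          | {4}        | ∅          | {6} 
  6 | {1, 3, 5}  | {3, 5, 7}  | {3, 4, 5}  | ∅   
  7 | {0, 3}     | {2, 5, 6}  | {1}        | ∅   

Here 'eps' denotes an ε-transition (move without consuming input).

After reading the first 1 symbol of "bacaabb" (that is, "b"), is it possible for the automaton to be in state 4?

Start in {0}.
Read 'b': {0} → {1, 4}.
State 4 is in {1, 4}.

Yes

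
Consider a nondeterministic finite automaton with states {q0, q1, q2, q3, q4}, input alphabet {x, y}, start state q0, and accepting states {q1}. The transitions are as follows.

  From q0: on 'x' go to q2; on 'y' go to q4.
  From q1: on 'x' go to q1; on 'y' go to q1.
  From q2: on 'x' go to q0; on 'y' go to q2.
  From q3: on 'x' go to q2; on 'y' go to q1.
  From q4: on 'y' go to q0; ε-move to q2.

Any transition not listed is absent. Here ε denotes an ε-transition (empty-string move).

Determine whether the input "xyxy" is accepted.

Start in {q0}.
Read 'x': {q0} → {q2}.
Read 'y': {q2} → {q2}.
Read 'x': {q2} → {q0}.
Read 'y': {q0} → {q2, q4}.
The final set {q2, q4} contains no accepting state.

No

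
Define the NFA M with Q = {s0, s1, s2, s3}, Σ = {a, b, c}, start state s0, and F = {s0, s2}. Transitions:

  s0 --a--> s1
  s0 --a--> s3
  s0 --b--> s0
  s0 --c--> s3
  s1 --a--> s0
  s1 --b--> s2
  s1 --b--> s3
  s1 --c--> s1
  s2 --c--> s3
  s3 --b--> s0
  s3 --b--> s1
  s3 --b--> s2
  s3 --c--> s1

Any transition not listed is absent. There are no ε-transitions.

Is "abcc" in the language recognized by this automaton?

Start in {s0}.
Read 'a': s0→{s1, s3}; now {s1, s3}.
Read 'b': s1→{s2, s3}, s3→{s0, s1, s2}; now {s0, s1, s2, s3}.
Read 'c': s0→{s3}, s1→{s1}, s2→{s3}, s3→{s1}; now {s1, s3}.
Read 'c': s1→{s1}, s3→{s1}; now {s1}.
The final set {s1} contains no accepting state.

No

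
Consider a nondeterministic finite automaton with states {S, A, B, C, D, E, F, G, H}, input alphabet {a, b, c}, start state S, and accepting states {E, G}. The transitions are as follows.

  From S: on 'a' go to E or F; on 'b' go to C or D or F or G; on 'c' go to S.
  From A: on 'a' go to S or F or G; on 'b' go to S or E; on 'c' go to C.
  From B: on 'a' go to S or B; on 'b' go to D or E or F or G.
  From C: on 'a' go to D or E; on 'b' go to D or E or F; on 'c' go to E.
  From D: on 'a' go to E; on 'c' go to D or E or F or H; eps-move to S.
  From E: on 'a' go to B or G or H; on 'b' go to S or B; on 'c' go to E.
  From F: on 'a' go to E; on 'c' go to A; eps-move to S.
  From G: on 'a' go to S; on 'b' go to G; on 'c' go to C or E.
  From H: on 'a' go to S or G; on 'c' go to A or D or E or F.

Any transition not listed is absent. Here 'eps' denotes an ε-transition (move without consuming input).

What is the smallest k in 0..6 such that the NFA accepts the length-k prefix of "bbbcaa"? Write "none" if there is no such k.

Start in {S}.
Read 'b': {S} → {S, C, D, F, G}.
None of the earlier sets intersect F, but {S, C, D, F, G} does.

1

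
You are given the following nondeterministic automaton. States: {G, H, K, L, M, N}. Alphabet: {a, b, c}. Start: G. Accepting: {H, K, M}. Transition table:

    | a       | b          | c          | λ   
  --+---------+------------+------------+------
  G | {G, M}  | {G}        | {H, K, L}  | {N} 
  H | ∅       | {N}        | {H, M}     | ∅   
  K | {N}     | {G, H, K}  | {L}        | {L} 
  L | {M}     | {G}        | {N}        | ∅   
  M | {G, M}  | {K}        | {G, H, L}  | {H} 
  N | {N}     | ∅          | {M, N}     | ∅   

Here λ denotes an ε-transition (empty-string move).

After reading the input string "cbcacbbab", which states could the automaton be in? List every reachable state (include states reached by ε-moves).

{G, K, L, N}

Start: ε-closure({G}) = {G, N}.
Read 'c': {G, N} → {H, K, L, M, N}.
Read 'b': {H, K, L, M, N} → {G, H, K, L, N}.
Read 'c': {G, H, K, L, N} → {H, K, L, M, N}.
Read 'a': {H, K, L, M, N} → {G, H, M, N}.
Read 'c': {G, H, M, N} → {G, H, K, L, M, N}.
Read 'b': {G, H, K, L, M, N} → {G, H, K, L, N}.
Read 'b': {G, H, K, L, N} → {G, H, K, L, N}.
Read 'a': {G, H, K, L, N} → {G, H, M, N}.
Read 'b': {G, H, M, N} → {G, K, L, N}.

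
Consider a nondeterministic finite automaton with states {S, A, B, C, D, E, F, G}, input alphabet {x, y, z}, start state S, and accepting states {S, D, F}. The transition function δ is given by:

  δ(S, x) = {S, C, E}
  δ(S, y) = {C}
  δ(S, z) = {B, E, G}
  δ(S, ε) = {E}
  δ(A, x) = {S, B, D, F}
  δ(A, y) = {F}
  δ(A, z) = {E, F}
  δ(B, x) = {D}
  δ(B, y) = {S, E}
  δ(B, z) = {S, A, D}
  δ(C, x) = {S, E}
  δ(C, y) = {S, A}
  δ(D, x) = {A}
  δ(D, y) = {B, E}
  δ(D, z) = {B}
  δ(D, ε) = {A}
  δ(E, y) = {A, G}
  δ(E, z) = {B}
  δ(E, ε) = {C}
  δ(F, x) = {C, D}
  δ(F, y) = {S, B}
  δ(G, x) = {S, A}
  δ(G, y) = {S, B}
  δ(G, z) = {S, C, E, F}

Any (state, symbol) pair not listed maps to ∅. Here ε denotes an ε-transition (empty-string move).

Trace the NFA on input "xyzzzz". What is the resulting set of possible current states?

Start: ε-closure({S}) = {S, C, E}.
Read 'x': {S, C, E} → {S, C, E}.
Read 'y': {S, C, E} → {S, A, C, E, G}.
Read 'z': {S, A, C, E, G} → {S, B, C, E, F, G}.
Read 'z': {S, B, C, E, F, G} → {S, A, B, C, D, E, F, G}.
Read 'z': {S, A, B, C, D, E, F, G} → {S, A, B, C, D, E, F, G}.
Read 'z': {S, A, B, C, D, E, F, G} → {S, A, B, C, D, E, F, G}.

{S, A, B, C, D, E, F, G}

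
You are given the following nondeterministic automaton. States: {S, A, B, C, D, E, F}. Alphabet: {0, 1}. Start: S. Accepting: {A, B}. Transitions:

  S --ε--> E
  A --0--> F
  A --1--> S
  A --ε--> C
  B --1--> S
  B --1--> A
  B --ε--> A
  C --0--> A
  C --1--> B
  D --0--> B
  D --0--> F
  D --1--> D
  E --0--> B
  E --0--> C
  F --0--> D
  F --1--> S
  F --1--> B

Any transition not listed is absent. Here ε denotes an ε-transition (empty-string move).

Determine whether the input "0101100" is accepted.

Start: ε-closure({S}) = {S, E}.
Read '0': {S, E} → {A, B, C}.
Read '1': {A, B, C} → {S, A, B, C, E}.
Read '0': {S, A, B, C, E} → {A, B, C, F}.
Read '1': {A, B, C, F} → {S, A, B, C, E}.
Read '1': {S, A, B, C, E} → {S, A, B, C, E}.
Read '0': {S, A, B, C, E} → {A, B, C, F}.
Read '0': {A, B, C, F} → {A, C, D, F}.
The final set {A, C, D, F} contains the accepting state A.

Yes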